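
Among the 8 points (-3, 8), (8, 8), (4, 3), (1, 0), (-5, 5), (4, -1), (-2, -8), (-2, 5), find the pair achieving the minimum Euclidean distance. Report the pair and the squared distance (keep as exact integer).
Pair = ((-5, 5), (-2, 5)); squared distance = 9

Compute all C(8, 2) = 28 pairwise squared distances (x_i − x_j)² + (y_i − y_j)². The minimum is 9, attained by the pair ((-5, 5), (-2, 5)).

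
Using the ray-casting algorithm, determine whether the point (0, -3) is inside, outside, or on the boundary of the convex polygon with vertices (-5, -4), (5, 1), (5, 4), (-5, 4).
The point (0, -3) lies strictly outside the polygon

Cast a horizontal ray to the right from the query point and count how many polygon edges it crosses (each edge strictly once or zero times, handled with the usual half-open convention). 
Parity of crossings → even ⇒ outside.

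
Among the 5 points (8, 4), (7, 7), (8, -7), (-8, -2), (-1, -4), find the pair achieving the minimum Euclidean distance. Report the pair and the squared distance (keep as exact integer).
Pair = ((8, 4), (7, 7)); squared distance = 10

Compute all C(5, 2) = 10 pairwise squared distances (x_i − x_j)² + (y_i − y_j)². The minimum is 10, attained by the pair ((8, 4), (7, 7)).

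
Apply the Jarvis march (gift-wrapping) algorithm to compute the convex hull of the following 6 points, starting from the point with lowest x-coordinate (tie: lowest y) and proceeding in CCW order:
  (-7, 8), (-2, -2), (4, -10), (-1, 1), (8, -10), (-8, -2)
Hull (CCW) = [(-8, -2), (4, -10), (8, -10), (-1, 1), (-7, 8)]

Jarvis march: at each step, from the current hull vertex p, select the next vertex q as the point such that every other point lies strictly to the left of (or on) the directed line p → q. (Equivalently: for every other point r, the cross product (q − p) × (r − p) ≥ 0.)
Starting point (lowest x, tie lowest y): (-8, -2). Wrap until returning to start. Resulting hull: (-8, -2), (4, -10), (8, -10), (-1, 1), (-7, 8).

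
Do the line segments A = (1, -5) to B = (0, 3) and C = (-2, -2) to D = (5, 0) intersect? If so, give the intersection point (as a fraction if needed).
Yes; intersection at (31/58, -37/29) (t = 27/58 on AB, s = 21/58 on CD)

Parametrize AB as A + t(B − A) = (1 + -1 t, -5 + 8 t) and CD as C + s(D − C) = (-2 + 7 s, -2 + 2 s). Solve the linear system for (t, s). Determinant = 58 ≠ 0, so a unique intersection of the containing lines exists. Solution: t = 27/58, s = 21/58 — both in [0, 1], so the segments cross. Intersection point: (31/58, -37/29).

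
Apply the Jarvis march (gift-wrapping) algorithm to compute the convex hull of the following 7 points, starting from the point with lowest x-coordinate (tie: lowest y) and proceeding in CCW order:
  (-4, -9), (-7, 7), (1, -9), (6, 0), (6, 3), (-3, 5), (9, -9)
Hull (CCW) = [(-7, 7), (-4, -9), (9, -9), (6, 3)]

Jarvis march: at each step, from the current hull vertex p, select the next vertex q as the point such that every other point lies strictly to the left of (or on) the directed line p → q. (Equivalently: for every other point r, the cross product (q − p) × (r − p) ≥ 0.)
Starting point (lowest x, tie lowest y): (-7, 7). Wrap until returning to start. Resulting hull: (-7, 7), (-4, -9), (9, -9), (6, 3).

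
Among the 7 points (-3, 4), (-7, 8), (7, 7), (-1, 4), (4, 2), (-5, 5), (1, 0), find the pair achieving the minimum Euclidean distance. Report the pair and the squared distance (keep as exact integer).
Pair = ((-3, 4), (-1, 4)); squared distance = 4

Compute all C(7, 2) = 21 pairwise squared distances (x_i − x_j)² + (y_i − y_j)². The minimum is 4, attained by the pair ((-3, 4), (-1, 4)).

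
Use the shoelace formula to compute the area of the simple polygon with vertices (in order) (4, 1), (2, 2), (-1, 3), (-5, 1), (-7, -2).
Area = 23

Shoelace formula: Area = (1/2) |Σ_i (x_i · y_{i+1} − x_{i+1} · y_i)| (indices mod n). Compute each cross term:
  (4)(2) − (2)(1) = 6
  (2)(3) − (-1)(2) = 8
  (-1)(1) − (-5)(3) = 14
  (-5)(-2) − (-7)(1) = 17
  (-7)(1) − (4)(-2) = 1
Sum = 46, so (signed) Area = 46/2 = 23, |Area| = 23.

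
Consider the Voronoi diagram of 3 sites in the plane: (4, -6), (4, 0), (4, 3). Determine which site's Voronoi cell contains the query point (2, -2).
Nearest site = (4, 0)

The Voronoi cell of site s contains exactly those query points closer to s than to any other site. Compute squared distances from q = (2, -2) to each site:
  (4 − 2)² + (0 − -2)² = 8
  (4 − 2)² + (-6 − -2)² = 20
  (4 − 2)² + (3 − -2)² = 29
Minimum is attained by (4, 0), so q lies in its Voronoi cell.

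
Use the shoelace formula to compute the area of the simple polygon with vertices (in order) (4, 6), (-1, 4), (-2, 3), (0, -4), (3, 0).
Area = 65/2

Shoelace formula: Area = (1/2) |Σ_i (x_i · y_{i+1} − x_{i+1} · y_i)| (indices mod n). Compute each cross term:
  (4)(4) − (-1)(6) = 22
  (-1)(3) − (-2)(4) = 5
  (-2)(-4) − (0)(3) = 8
  (0)(0) − (3)(-4) = 12
  (3)(6) − (4)(0) = 18
Sum = 65, so (signed) Area = 65/2 = 65/2, |Area| = 65/2.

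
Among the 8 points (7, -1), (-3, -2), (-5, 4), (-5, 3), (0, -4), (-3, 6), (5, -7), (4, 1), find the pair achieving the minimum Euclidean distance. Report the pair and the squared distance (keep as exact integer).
Pair = ((-5, 4), (-5, 3)); squared distance = 1

Compute all C(8, 2) = 28 pairwise squared distances (x_i − x_j)² + (y_i − y_j)². The minimum is 1, attained by the pair ((-5, 4), (-5, 3)).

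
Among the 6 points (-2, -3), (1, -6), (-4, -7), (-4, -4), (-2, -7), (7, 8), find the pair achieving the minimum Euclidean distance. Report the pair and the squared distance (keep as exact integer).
Pair = ((-4, -7), (-2, -7)); squared distance = 4

Compute all C(6, 2) = 15 pairwise squared distances (x_i − x_j)² + (y_i − y_j)². The minimum is 4, attained by the pair ((-4, -7), (-2, -7)).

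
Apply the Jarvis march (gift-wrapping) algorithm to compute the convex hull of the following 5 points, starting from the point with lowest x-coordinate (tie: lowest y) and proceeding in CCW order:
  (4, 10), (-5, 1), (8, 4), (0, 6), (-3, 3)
Hull (CCW) = [(-5, 1), (8, 4), (4, 10)]

Jarvis march: at each step, from the current hull vertex p, select the next vertex q as the point such that every other point lies strictly to the left of (or on) the directed line p → q. (Equivalently: for every other point r, the cross product (q − p) × (r − p) ≥ 0.)
Starting point (lowest x, tie lowest y): (-5, 1). Wrap until returning to start. Resulting hull: (-5, 1), (8, 4), (4, 10).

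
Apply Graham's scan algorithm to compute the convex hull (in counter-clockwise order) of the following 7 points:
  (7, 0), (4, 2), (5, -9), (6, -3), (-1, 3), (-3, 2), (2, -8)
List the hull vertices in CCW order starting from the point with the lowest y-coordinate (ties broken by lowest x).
Hull (CCW) = [(5, -9), (7, 0), (4, 2), (-1, 3), (-3, 2), (2, -8)]

Graham scan procedure:
  1. Find the pivot p₀ = point with lowest y (tie → lowest x): (5, -9).
  2. Sort the remaining points by polar angle around p₀.
  3. Walk through sorted points, maintaining a stack; pop the top while the last three entries make a non-left turn (cross product ≤ 0).
  4. Final stack is the convex hull in CCW order: (5, -9), (7, 0), (4, 2), (-1, 3), (-3, 2), (2, -8).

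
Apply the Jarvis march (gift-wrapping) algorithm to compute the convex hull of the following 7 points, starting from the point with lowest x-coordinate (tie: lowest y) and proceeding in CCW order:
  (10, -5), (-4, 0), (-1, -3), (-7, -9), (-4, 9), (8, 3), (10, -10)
Hull (CCW) = [(-7, -9), (10, -10), (10, -5), (8, 3), (-4, 9)]

Jarvis march: at each step, from the current hull vertex p, select the next vertex q as the point such that every other point lies strictly to the left of (or on) the directed line p → q. (Equivalently: for every other point r, the cross product (q − p) × (r − p) ≥ 0.)
Starting point (lowest x, tie lowest y): (-7, -9). Wrap until returning to start. Resulting hull: (-7, -9), (10, -10), (10, -5), (8, 3), (-4, 9).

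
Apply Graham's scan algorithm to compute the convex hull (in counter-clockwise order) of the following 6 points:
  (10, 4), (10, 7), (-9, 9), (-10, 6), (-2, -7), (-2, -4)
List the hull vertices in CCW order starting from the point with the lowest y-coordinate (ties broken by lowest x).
Hull (CCW) = [(-2, -7), (10, 4), (10, 7), (-9, 9), (-10, 6)]

Graham scan procedure:
  1. Find the pivot p₀ = point with lowest y (tie → lowest x): (-2, -7).
  2. Sort the remaining points by polar angle around p₀.
  3. Walk through sorted points, maintaining a stack; pop the top while the last three entries make a non-left turn (cross product ≤ 0).
  4. Final stack is the convex hull in CCW order: (-2, -7), (10, 4), (10, 7), (-9, 9), (-10, 6).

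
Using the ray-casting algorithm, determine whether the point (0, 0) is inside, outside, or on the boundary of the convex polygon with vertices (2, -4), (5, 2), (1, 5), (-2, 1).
The point (0, 0) lies strictly inside the polygon

Cast a horizontal ray to the right from the query point and count how many polygon edges it crosses (each edge strictly once or zero times, handled with the usual half-open convention). 
Parity of crossings → odd ⇒ inside.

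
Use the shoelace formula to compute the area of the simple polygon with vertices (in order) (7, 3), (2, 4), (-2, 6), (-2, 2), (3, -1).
Area = 31

Shoelace formula: Area = (1/2) |Σ_i (x_i · y_{i+1} − x_{i+1} · y_i)| (indices mod n). Compute each cross term:
  (7)(4) − (2)(3) = 22
  (2)(6) − (-2)(4) = 20
  (-2)(2) − (-2)(6) = 8
  (-2)(-1) − (3)(2) = -4
  (3)(3) − (7)(-1) = 16
Sum = 62, so (signed) Area = 62/2 = 31, |Area| = 31.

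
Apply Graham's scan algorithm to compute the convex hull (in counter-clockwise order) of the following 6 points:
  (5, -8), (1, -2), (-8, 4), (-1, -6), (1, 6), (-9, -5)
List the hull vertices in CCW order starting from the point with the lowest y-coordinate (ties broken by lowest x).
Hull (CCW) = [(5, -8), (1, 6), (-8, 4), (-9, -5)]

Graham scan procedure:
  1. Find the pivot p₀ = point with lowest y (tie → lowest x): (5, -8).
  2. Sort the remaining points by polar angle around p₀.
  3. Walk through sorted points, maintaining a stack; pop the top while the last three entries make a non-left turn (cross product ≤ 0).
  4. Final stack is the convex hull in CCW order: (5, -8), (1, 6), (-8, 4), (-9, -5).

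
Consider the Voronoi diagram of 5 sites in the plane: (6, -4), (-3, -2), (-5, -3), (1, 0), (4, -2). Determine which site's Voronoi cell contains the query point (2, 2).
Nearest site = (1, 0)

The Voronoi cell of site s contains exactly those query points closer to s than to any other site. Compute squared distances from q = (2, 2) to each site:
  (1 − 2)² + (0 − 2)² = 5
  (4 − 2)² + (-2 − 2)² = 20
  (-3 − 2)² + (-2 − 2)² = 41
  (6 − 2)² + (-4 − 2)² = 52
  (-5 − 2)² + (-3 − 2)² = 74
Minimum is attained by (1, 0), so q lies in its Voronoi cell.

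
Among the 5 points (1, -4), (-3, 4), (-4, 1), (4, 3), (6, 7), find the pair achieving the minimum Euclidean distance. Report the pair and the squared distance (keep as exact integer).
Pair = ((-3, 4), (-4, 1)); squared distance = 10

Compute all C(5, 2) = 10 pairwise squared distances (x_i − x_j)² + (y_i − y_j)². The minimum is 10, attained by the pair ((-3, 4), (-4, 1)).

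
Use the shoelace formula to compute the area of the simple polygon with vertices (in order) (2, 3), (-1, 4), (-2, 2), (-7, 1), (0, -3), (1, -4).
Area = 32

Shoelace formula: Area = (1/2) |Σ_i (x_i · y_{i+1} − x_{i+1} · y_i)| (indices mod n). Compute each cross term:
  (2)(4) − (-1)(3) = 11
  (-1)(2) − (-2)(4) = 6
  (-2)(1) − (-7)(2) = 12
  (-7)(-3) − (0)(1) = 21
  (0)(-4) − (1)(-3) = 3
  (1)(3) − (2)(-4) = 11
Sum = 64, so (signed) Area = 64/2 = 32, |Area| = 32.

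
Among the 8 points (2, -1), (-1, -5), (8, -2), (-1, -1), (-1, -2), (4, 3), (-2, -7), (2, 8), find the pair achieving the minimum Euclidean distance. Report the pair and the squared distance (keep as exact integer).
Pair = ((-1, -1), (-1, -2)); squared distance = 1

Compute all C(8, 2) = 28 pairwise squared distances (x_i − x_j)² + (y_i − y_j)². The minimum is 1, attained by the pair ((-1, -1), (-1, -2)).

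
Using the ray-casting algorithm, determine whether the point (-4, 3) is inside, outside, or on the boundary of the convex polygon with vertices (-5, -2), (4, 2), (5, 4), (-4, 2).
The point (-4, 3) lies strictly outside the polygon

Cast a horizontal ray to the right from the query point and count how many polygon edges it crosses (each edge strictly once or zero times, handled with the usual half-open convention). 
Parity of crossings → even ⇒ outside.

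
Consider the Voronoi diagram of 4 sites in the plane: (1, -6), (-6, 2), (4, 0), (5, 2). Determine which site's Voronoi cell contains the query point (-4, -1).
Nearest site = (-6, 2)

The Voronoi cell of site s contains exactly those query points closer to s than to any other site. Compute squared distances from q = (-4, -1) to each site:
  (-6 − -4)² + (2 − -1)² = 13
  (1 − -4)² + (-6 − -1)² = 50
  (4 − -4)² + (0 − -1)² = 65
  (5 − -4)² + (2 − -1)² = 90
Minimum is attained by (-6, 2), so q lies in its Voronoi cell.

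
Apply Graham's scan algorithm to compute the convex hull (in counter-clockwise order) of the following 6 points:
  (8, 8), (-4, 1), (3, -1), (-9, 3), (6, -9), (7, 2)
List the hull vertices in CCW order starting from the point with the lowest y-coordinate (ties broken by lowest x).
Hull (CCW) = [(6, -9), (8, 8), (-9, 3)]

Graham scan procedure:
  1. Find the pivot p₀ = point with lowest y (tie → lowest x): (6, -9).
  2. Sort the remaining points by polar angle around p₀.
  3. Walk through sorted points, maintaining a stack; pop the top while the last three entries make a non-left turn (cross product ≤ 0).
  4. Final stack is the convex hull in CCW order: (6, -9), (8, 8), (-9, 3).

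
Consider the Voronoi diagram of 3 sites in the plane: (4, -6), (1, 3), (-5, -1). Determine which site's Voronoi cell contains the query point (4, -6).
Nearest site = (4, -6)

The Voronoi cell of site s contains exactly those query points closer to s than to any other site. Compute squared distances from q = (4, -6) to each site:
  (4 − 4)² + (-6 − -6)² = 0
  (1 − 4)² + (3 − -6)² = 90
  (-5 − 4)² + (-1 − -6)² = 106
Minimum is attained by (4, -6), so q lies in its Voronoi cell.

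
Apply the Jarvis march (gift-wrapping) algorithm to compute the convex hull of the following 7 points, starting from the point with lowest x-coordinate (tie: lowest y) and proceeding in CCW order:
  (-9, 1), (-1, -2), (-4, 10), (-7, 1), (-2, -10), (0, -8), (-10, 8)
Hull (CCW) = [(-10, 8), (-9, 1), (-2, -10), (0, -8), (-1, -2), (-4, 10)]

Jarvis march: at each step, from the current hull vertex p, select the next vertex q as the point such that every other point lies strictly to the left of (or on) the directed line p → q. (Equivalently: for every other point r, the cross product (q − p) × (r − p) ≥ 0.)
Starting point (lowest x, tie lowest y): (-10, 8). Wrap until returning to start. Resulting hull: (-10, 8), (-9, 1), (-2, -10), (0, -8), (-1, -2), (-4, 10).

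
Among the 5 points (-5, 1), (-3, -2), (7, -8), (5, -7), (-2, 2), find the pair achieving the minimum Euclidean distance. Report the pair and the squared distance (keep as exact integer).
Pair = ((7, -8), (5, -7)); squared distance = 5

Compute all C(5, 2) = 10 pairwise squared distances (x_i − x_j)² + (y_i − y_j)². The minimum is 5, attained by the pair ((7, -8), (5, -7)).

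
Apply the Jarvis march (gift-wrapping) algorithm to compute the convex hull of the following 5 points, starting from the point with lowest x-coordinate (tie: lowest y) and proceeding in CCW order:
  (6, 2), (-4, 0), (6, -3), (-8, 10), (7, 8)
Hull (CCW) = [(-8, 10), (-4, 0), (6, -3), (7, 8)]

Jarvis march: at each step, from the current hull vertex p, select the next vertex q as the point such that every other point lies strictly to the left of (or on) the directed line p → q. (Equivalently: for every other point r, the cross product (q − p) × (r − p) ≥ 0.)
Starting point (lowest x, tie lowest y): (-8, 10). Wrap until returning to start. Resulting hull: (-8, 10), (-4, 0), (6, -3), (7, 8).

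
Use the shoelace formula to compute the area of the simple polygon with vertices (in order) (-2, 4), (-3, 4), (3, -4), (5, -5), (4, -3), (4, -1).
Area = 18

Shoelace formula: Area = (1/2) |Σ_i (x_i · y_{i+1} − x_{i+1} · y_i)| (indices mod n). Compute each cross term:
  (-2)(4) − (-3)(4) = 4
  (-3)(-4) − (3)(4) = 0
  (3)(-5) − (5)(-4) = 5
  (5)(-3) − (4)(-5) = 5
  (4)(-1) − (4)(-3) = 8
  (4)(4) − (-2)(-1) = 14
Sum = 36, so (signed) Area = 36/2 = 18, |Area| = 18.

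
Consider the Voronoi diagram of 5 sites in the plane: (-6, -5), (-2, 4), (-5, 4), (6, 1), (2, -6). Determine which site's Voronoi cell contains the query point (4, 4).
Nearest site = (6, 1)

The Voronoi cell of site s contains exactly those query points closer to s than to any other site. Compute squared distances from q = (4, 4) to each site:
  (6 − 4)² + (1 − 4)² = 13
  (-2 − 4)² + (4 − 4)² = 36
  (-5 − 4)² + (4 − 4)² = 81
  (2 − 4)² + (-6 − 4)² = 104
  (-6 − 4)² + (-5 − 4)² = 181
Minimum is attained by (6, 1), so q lies in its Voronoi cell.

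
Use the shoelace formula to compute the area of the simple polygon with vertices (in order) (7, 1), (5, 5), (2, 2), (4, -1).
Area = 31/2

Shoelace formula: Area = (1/2) |Σ_i (x_i · y_{i+1} − x_{i+1} · y_i)| (indices mod n). Compute each cross term:
  (7)(5) − (5)(1) = 30
  (5)(2) − (2)(5) = 0
  (2)(-1) − (4)(2) = -10
  (4)(1) − (7)(-1) = 11
Sum = 31, so (signed) Area = 31/2 = 31/2, |Area| = 31/2.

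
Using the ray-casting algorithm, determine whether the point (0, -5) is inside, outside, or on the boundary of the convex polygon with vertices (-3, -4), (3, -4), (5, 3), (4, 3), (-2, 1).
The point (0, -5) lies strictly outside the polygon

Cast a horizontal ray to the right from the query point and count how many polygon edges it crosses (each edge strictly once or zero times, handled with the usual half-open convention). 
Parity of crossings → even ⇒ outside.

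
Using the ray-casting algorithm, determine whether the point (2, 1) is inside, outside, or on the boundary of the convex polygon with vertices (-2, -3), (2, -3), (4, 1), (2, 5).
The point (2, 1) lies strictly inside the polygon

Cast a horizontal ray to the right from the query point and count how many polygon edges it crosses (each edge strictly once or zero times, handled with the usual half-open convention). 
Parity of crossings → odd ⇒ inside.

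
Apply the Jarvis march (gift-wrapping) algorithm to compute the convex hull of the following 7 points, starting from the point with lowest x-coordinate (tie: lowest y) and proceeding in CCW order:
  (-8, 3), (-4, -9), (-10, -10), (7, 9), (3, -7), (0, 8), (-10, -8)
Hull (CCW) = [(-10, -10), (-4, -9), (3, -7), (7, 9), (0, 8), (-8, 3), (-10, -8)]

Jarvis march: at each step, from the current hull vertex p, select the next vertex q as the point such that every other point lies strictly to the left of (or on) the directed line p → q. (Equivalently: for every other point r, the cross product (q − p) × (r − p) ≥ 0.)
Starting point (lowest x, tie lowest y): (-10, -10). Wrap until returning to start. Resulting hull: (-10, -10), (-4, -9), (3, -7), (7, 9), (0, 8), (-8, 3), (-10, -8).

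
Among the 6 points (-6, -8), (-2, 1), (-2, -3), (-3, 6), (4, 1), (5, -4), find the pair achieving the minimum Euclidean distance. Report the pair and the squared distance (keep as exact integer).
Pair = ((-2, 1), (-2, -3)); squared distance = 16

Compute all C(6, 2) = 15 pairwise squared distances (x_i − x_j)² + (y_i − y_j)². The minimum is 16, attained by the pair ((-2, 1), (-2, -3)).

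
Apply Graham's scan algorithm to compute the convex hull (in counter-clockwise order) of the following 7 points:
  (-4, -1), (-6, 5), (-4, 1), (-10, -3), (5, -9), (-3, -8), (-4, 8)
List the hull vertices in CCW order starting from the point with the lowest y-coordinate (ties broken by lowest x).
Hull (CCW) = [(5, -9), (-4, 8), (-6, 5), (-10, -3), (-3, -8)]

Graham scan procedure:
  1. Find the pivot p₀ = point with lowest y (tie → lowest x): (5, -9).
  2. Sort the remaining points by polar angle around p₀.
  3. Walk through sorted points, maintaining a stack; pop the top while the last three entries make a non-left turn (cross product ≤ 0).
  4. Final stack is the convex hull in CCW order: (5, -9), (-4, 8), (-6, 5), (-10, -3), (-3, -8).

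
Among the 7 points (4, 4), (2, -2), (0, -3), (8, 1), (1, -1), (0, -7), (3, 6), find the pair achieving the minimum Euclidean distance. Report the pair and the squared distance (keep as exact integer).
Pair = ((2, -2), (1, -1)); squared distance = 2

Compute all C(7, 2) = 21 pairwise squared distances (x_i − x_j)² + (y_i − y_j)². The minimum is 2, attained by the pair ((2, -2), (1, -1)).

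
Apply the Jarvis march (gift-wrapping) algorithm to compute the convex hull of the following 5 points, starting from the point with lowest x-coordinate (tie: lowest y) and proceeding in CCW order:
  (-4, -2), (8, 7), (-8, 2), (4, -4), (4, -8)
Hull (CCW) = [(-8, 2), (-4, -2), (4, -8), (8, 7)]

Jarvis march: at each step, from the current hull vertex p, select the next vertex q as the point such that every other point lies strictly to the left of (or on) the directed line p → q. (Equivalently: for every other point r, the cross product (q − p) × (r − p) ≥ 0.)
Starting point (lowest x, tie lowest y): (-8, 2). Wrap until returning to start. Resulting hull: (-8, 2), (-4, -2), (4, -8), (8, 7).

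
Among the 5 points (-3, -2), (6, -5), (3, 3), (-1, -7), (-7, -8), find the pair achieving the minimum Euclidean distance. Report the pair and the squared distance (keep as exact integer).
Pair = ((-3, -2), (-1, -7)); squared distance = 29

Compute all C(5, 2) = 10 pairwise squared distances (x_i − x_j)² + (y_i − y_j)². The minimum is 29, attained by the pair ((-3, -2), (-1, -7)).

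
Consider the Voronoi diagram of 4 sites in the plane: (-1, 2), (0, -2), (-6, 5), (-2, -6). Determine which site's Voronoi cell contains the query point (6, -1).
Nearest site = (0, -2)

The Voronoi cell of site s contains exactly those query points closer to s than to any other site. Compute squared distances from q = (6, -1) to each site:
  (0 − 6)² + (-2 − -1)² = 37
  (-1 − 6)² + (2 − -1)² = 58
  (-2 − 6)² + (-6 − -1)² = 89
  (-6 − 6)² + (5 − -1)² = 180
Minimum is attained by (0, -2), so q lies in its Voronoi cell.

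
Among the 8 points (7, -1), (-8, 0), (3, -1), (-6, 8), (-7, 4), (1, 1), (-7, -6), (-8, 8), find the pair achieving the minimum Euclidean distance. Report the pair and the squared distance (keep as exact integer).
Pair = ((-6, 8), (-8, 8)); squared distance = 4

Compute all C(8, 2) = 28 pairwise squared distances (x_i − x_j)² + (y_i − y_j)². The minimum is 4, attained by the pair ((-6, 8), (-8, 8)).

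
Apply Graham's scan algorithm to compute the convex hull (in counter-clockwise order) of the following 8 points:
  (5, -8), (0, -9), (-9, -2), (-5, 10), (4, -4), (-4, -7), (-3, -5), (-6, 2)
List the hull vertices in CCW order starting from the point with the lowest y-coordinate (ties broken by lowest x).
Hull (CCW) = [(0, -9), (5, -8), (4, -4), (-5, 10), (-9, -2), (-4, -7)]

Graham scan procedure:
  1. Find the pivot p₀ = point with lowest y (tie → lowest x): (0, -9).
  2. Sort the remaining points by polar angle around p₀.
  3. Walk through sorted points, maintaining a stack; pop the top while the last three entries make a non-left turn (cross product ≤ 0).
  4. Final stack is the convex hull in CCW order: (0, -9), (5, -8), (4, -4), (-5, 10), (-9, -2), (-4, -7).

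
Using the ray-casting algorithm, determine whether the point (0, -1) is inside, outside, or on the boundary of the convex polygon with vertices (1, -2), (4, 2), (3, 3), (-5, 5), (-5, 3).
The point (0, -1) lies strictly inside the polygon

Cast a horizontal ray to the right from the query point and count how many polygon edges it crosses (each edge strictly once or zero times, handled with the usual half-open convention). 
Parity of crossings → odd ⇒ inside.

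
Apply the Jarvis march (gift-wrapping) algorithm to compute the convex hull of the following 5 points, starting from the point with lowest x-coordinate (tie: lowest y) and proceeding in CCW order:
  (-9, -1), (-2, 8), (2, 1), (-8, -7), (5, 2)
Hull (CCW) = [(-9, -1), (-8, -7), (5, 2), (-2, 8)]

Jarvis march: at each step, from the current hull vertex p, select the next vertex q as the point such that every other point lies strictly to the left of (or on) the directed line p → q. (Equivalently: for every other point r, the cross product (q − p) × (r − p) ≥ 0.)
Starting point (lowest x, tie lowest y): (-9, -1). Wrap until returning to start. Resulting hull: (-9, -1), (-8, -7), (5, 2), (-2, 8).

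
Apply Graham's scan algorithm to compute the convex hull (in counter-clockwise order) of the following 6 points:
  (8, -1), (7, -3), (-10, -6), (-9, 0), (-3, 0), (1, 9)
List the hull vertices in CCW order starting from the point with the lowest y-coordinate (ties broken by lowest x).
Hull (CCW) = [(-10, -6), (7, -3), (8, -1), (1, 9), (-9, 0)]

Graham scan procedure:
  1. Find the pivot p₀ = point with lowest y (tie → lowest x): (-10, -6).
  2. Sort the remaining points by polar angle around p₀.
  3. Walk through sorted points, maintaining a stack; pop the top while the last three entries make a non-left turn (cross product ≤ 0).
  4. Final stack is the convex hull in CCW order: (-10, -6), (7, -3), (8, -1), (1, 9), (-9, 0).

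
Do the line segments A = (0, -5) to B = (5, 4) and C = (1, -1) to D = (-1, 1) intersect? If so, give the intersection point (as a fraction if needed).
No (intersection of containing lines falls outside at least one segment)

Parametrize and solve: t = 5/14, s = -11/28. At least one of these is outside [0, 1], so the segments do not intersect.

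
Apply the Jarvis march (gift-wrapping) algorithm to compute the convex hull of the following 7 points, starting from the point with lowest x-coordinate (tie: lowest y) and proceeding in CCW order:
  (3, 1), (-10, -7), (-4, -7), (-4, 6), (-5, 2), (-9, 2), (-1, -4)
Hull (CCW) = [(-10, -7), (-4, -7), (-1, -4), (3, 1), (-4, 6), (-9, 2)]

Jarvis march: at each step, from the current hull vertex p, select the next vertex q as the point such that every other point lies strictly to the left of (or on) the directed line p → q. (Equivalently: for every other point r, the cross product (q − p) × (r − p) ≥ 0.)
Starting point (lowest x, tie lowest y): (-10, -7). Wrap until returning to start. Resulting hull: (-10, -7), (-4, -7), (-1, -4), (3, 1), (-4, 6), (-9, 2).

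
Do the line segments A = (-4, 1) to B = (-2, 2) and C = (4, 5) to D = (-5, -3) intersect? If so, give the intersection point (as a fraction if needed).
No (intersection of containing lines falls outside at least one segment)

Parametrize and solve: t = 4, s = 0. At least one of these is outside [0, 1], so the segments do not intersect.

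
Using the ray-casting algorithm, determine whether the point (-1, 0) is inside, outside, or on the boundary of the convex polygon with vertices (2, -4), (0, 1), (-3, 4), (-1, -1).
The point (-1, 0) lies strictly inside the polygon

Cast a horizontal ray to the right from the query point and count how many polygon edges it crosses (each edge strictly once or zero times, handled with the usual half-open convention). 
Parity of crossings → odd ⇒ inside.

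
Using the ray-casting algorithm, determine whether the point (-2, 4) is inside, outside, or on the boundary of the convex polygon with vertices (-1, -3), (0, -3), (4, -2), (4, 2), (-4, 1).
The point (-2, 4) lies strictly outside the polygon

Cast a horizontal ray to the right from the query point and count how many polygon edges it crosses (each edge strictly once or zero times, handled with the usual half-open convention). 
Parity of crossings → even ⇒ outside.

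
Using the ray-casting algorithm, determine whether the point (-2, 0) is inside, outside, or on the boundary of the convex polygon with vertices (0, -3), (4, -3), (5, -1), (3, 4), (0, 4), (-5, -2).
The point (-2, 0) lies strictly inside the polygon

Cast a horizontal ray to the right from the query point and count how many polygon edges it crosses (each edge strictly once or zero times, handled with the usual half-open convention). 
Parity of crossings → odd ⇒ inside.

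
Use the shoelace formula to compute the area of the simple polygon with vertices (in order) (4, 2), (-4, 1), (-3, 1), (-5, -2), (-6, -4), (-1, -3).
Area = 27

Shoelace formula: Area = (1/2) |Σ_i (x_i · y_{i+1} − x_{i+1} · y_i)| (indices mod n). Compute each cross term:
  (4)(1) − (-4)(2) = 12
  (-4)(1) − (-3)(1) = -1
  (-3)(-2) − (-5)(1) = 11
  (-5)(-4) − (-6)(-2) = 8
  (-6)(-3) − (-1)(-4) = 14
  (-1)(2) − (4)(-3) = 10
Sum = 54, so (signed) Area = 54/2 = 27, |Area| = 27.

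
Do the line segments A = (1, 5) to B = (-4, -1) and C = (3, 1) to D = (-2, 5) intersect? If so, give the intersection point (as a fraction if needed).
Yes; intersection at (-1/5, 89/25) (t = 6/25 on AB, s = 16/25 on CD)

Parametrize AB as A + t(B − A) = (1 + -5 t, 5 + -6 t) and CD as C + s(D − C) = (3 + -5 s, 1 + 4 s). Solve the linear system for (t, s). Determinant = 50 ≠ 0, so a unique intersection of the containing lines exists. Solution: t = 6/25, s = 16/25 — both in [0, 1], so the segments cross. Intersection point: (-1/5, 89/25).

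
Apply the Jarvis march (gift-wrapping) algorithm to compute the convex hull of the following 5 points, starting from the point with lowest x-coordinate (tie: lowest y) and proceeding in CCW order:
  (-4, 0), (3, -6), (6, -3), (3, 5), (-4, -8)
Hull (CCW) = [(-4, -8), (3, -6), (6, -3), (3, 5), (-4, 0)]

Jarvis march: at each step, from the current hull vertex p, select the next vertex q as the point such that every other point lies strictly to the left of (or on) the directed line p → q. (Equivalently: for every other point r, the cross product (q − p) × (r − p) ≥ 0.)
Starting point (lowest x, tie lowest y): (-4, -8). Wrap until returning to start. Resulting hull: (-4, -8), (3, -6), (6, -3), (3, 5), (-4, 0).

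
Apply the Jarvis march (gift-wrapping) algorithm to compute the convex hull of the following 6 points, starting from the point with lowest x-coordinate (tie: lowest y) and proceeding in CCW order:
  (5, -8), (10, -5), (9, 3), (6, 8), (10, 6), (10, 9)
Hull (CCW) = [(5, -8), (10, -5), (10, 9), (6, 8)]

Jarvis march: at each step, from the current hull vertex p, select the next vertex q as the point such that every other point lies strictly to the left of (or on) the directed line p → q. (Equivalently: for every other point r, the cross product (q − p) × (r − p) ≥ 0.)
Starting point (lowest x, tie lowest y): (5, -8). Wrap until returning to start. Resulting hull: (5, -8), (10, -5), (10, 9), (6, 8).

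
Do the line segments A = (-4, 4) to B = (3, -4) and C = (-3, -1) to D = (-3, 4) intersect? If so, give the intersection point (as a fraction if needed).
Yes; intersection at (-3, 20/7) (t = 1/7 on AB, s = 27/35 on CD)

Parametrize AB as A + t(B − A) = (-4 + 7 t, 4 + -8 t) and CD as C + s(D − C) = (-3 + 0 s, -1 + 5 s). Solve the linear system for (t, s). Determinant = -35 ≠ 0, so a unique intersection of the containing lines exists. Solution: t = 1/7, s = 27/35 — both in [0, 1], so the segments cross. Intersection point: (-3, 20/7).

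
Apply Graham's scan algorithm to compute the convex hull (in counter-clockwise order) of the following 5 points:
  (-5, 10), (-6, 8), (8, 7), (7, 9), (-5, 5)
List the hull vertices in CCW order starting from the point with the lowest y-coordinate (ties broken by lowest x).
Hull (CCW) = [(-5, 5), (8, 7), (7, 9), (-5, 10), (-6, 8)]

Graham scan procedure:
  1. Find the pivot p₀ = point with lowest y (tie → lowest x): (-5, 5).
  2. Sort the remaining points by polar angle around p₀.
  3. Walk through sorted points, maintaining a stack; pop the top while the last three entries make a non-left turn (cross product ≤ 0).
  4. Final stack is the convex hull in CCW order: (-5, 5), (8, 7), (7, 9), (-5, 10), (-6, 8).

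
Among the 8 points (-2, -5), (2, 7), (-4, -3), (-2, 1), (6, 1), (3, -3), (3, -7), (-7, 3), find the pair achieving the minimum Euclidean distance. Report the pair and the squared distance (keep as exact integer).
Pair = ((-2, -5), (-4, -3)); squared distance = 8

Compute all C(8, 2) = 28 pairwise squared distances (x_i − x_j)² + (y_i − y_j)². The minimum is 8, attained by the pair ((-2, -5), (-4, -3)).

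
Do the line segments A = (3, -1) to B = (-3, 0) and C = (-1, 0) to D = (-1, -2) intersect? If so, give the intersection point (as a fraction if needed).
Yes; intersection at (-1, -1/3) (t = 2/3 on AB, s = 1/6 on CD)

Parametrize AB as A + t(B − A) = (3 + -6 t, -1 + 1 t) and CD as C + s(D − C) = (-1 + 0 s, 0 + -2 s). Solve the linear system for (t, s). Determinant = -12 ≠ 0, so a unique intersection of the containing lines exists. Solution: t = 2/3, s = 1/6 — both in [0, 1], so the segments cross. Intersection point: (-1, -1/3).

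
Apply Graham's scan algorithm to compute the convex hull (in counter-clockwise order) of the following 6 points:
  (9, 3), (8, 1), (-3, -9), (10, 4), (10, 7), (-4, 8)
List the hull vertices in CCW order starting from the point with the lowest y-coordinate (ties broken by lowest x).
Hull (CCW) = [(-3, -9), (8, 1), (10, 4), (10, 7), (-4, 8)]

Graham scan procedure:
  1. Find the pivot p₀ = point with lowest y (tie → lowest x): (-3, -9).
  2. Sort the remaining points by polar angle around p₀.
  3. Walk through sorted points, maintaining a stack; pop the top while the last three entries make a non-left turn (cross product ≤ 0).
  4. Final stack is the convex hull in CCW order: (-3, -9), (8, 1), (10, 4), (10, 7), (-4, 8).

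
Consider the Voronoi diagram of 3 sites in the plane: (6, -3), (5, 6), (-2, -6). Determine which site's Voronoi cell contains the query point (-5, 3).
Nearest site = (-2, -6)

The Voronoi cell of site s contains exactly those query points closer to s than to any other site. Compute squared distances from q = (-5, 3) to each site:
  (-2 − -5)² + (-6 − 3)² = 90
  (5 − -5)² + (6 − 3)² = 109
  (6 − -5)² + (-3 − 3)² = 157
Minimum is attained by (-2, -6), so q lies in its Voronoi cell.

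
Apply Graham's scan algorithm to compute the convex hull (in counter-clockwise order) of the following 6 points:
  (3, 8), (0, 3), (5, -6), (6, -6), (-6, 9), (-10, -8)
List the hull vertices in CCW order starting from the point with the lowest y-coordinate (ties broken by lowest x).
Hull (CCW) = [(-10, -8), (6, -6), (3, 8), (-6, 9)]

Graham scan procedure:
  1. Find the pivot p₀ = point with lowest y (tie → lowest x): (-10, -8).
  2. Sort the remaining points by polar angle around p₀.
  3. Walk through sorted points, maintaining a stack; pop the top while the last three entries make a non-left turn (cross product ≤ 0).
  4. Final stack is the convex hull in CCW order: (-10, -8), (6, -6), (3, 8), (-6, 9).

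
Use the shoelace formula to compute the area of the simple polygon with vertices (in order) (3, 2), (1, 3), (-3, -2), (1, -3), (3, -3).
Area = 23

Shoelace formula: Area = (1/2) |Σ_i (x_i · y_{i+1} − x_{i+1} · y_i)| (indices mod n). Compute each cross term:
  (3)(3) − (1)(2) = 7
  (1)(-2) − (-3)(3) = 7
  (-3)(-3) − (1)(-2) = 11
  (1)(-3) − (3)(-3) = 6
  (3)(2) − (3)(-3) = 15
Sum = 46, so (signed) Area = 46/2 = 23, |Area| = 23.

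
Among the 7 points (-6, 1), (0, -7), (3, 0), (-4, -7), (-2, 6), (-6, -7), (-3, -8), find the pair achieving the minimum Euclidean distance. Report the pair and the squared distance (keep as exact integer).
Pair = ((-4, -7), (-3, -8)); squared distance = 2

Compute all C(7, 2) = 21 pairwise squared distances (x_i − x_j)² + (y_i − y_j)². The minimum is 2, attained by the pair ((-4, -7), (-3, -8)).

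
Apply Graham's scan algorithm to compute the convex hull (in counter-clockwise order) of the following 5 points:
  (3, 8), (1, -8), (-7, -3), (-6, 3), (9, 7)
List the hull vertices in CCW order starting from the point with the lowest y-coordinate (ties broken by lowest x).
Hull (CCW) = [(1, -8), (9, 7), (3, 8), (-6, 3), (-7, -3)]

Graham scan procedure:
  1. Find the pivot p₀ = point with lowest y (tie → lowest x): (1, -8).
  2. Sort the remaining points by polar angle around p₀.
  3. Walk through sorted points, maintaining a stack; pop the top while the last three entries make a non-left turn (cross product ≤ 0).
  4. Final stack is the convex hull in CCW order: (1, -8), (9, 7), (3, 8), (-6, 3), (-7, -3).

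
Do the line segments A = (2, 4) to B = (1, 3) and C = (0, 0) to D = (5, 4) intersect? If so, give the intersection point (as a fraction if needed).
No (intersection of containing lines falls outside at least one segment)

Parametrize and solve: t = 12, s = -2. At least one of these is outside [0, 1], so the segments do not intersect.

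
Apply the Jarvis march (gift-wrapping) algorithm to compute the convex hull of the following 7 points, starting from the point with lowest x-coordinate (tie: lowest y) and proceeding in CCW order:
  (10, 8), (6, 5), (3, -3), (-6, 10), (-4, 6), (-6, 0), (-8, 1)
Hull (CCW) = [(-8, 1), (-6, 0), (3, -3), (10, 8), (-6, 10)]

Jarvis march: at each step, from the current hull vertex p, select the next vertex q as the point such that every other point lies strictly to the left of (or on) the directed line p → q. (Equivalently: for every other point r, the cross product (q − p) × (r − p) ≥ 0.)
Starting point (lowest x, tie lowest y): (-8, 1). Wrap until returning to start. Resulting hull: (-8, 1), (-6, 0), (3, -3), (10, 8), (-6, 10).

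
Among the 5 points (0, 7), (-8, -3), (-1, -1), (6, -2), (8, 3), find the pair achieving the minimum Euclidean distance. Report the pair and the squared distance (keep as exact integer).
Pair = ((6, -2), (8, 3)); squared distance = 29

Compute all C(5, 2) = 10 pairwise squared distances (x_i − x_j)² + (y_i − y_j)². The minimum is 29, attained by the pair ((6, -2), (8, 3)).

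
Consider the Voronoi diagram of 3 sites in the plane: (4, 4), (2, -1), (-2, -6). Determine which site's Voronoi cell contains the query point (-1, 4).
Nearest site = (4, 4)

The Voronoi cell of site s contains exactly those query points closer to s than to any other site. Compute squared distances from q = (-1, 4) to each site:
  (4 − -1)² + (4 − 4)² = 25
  (2 − -1)² + (-1 − 4)² = 34
  (-2 − -1)² + (-6 − 4)² = 101
Minimum is attained by (4, 4), so q lies in its Voronoi cell.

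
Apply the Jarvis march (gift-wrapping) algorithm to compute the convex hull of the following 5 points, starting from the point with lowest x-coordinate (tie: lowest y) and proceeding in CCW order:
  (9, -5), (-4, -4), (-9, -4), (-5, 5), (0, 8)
Hull (CCW) = [(-9, -4), (9, -5), (0, 8), (-5, 5)]

Jarvis march: at each step, from the current hull vertex p, select the next vertex q as the point such that every other point lies strictly to the left of (or on) the directed line p → q. (Equivalently: for every other point r, the cross product (q − p) × (r − p) ≥ 0.)
Starting point (lowest x, tie lowest y): (-9, -4). Wrap until returning to start. Resulting hull: (-9, -4), (9, -5), (0, 8), (-5, 5).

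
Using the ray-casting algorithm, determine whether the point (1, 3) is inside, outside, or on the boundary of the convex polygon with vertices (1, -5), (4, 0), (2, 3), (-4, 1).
The point (1, 3) lies strictly outside the polygon

Cast a horizontal ray to the right from the query point and count how many polygon edges it crosses (each edge strictly once or zero times, handled with the usual half-open convention). 
Parity of crossings → even ⇒ outside.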